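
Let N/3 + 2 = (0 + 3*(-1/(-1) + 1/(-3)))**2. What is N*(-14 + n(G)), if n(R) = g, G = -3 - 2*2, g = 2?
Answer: -72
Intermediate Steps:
G = -7 (G = -3 - 4 = -7)
n(R) = 2
N = 6 (N = -6 + 3*(0 + 3*(-1/(-1) + 1/(-3)))**2 = -6 + 3*(0 + 3*(-1*(-1) + 1*(-1/3)))**2 = -6 + 3*(0 + 3*(1 - 1/3))**2 = -6 + 3*(0 + 3*(2/3))**2 = -6 + 3*(0 + 2)**2 = -6 + 3*2**2 = -6 + 3*4 = -6 + 12 = 6)
N*(-14 + n(G)) = 6*(-14 + 2) = 6*(-12) = -72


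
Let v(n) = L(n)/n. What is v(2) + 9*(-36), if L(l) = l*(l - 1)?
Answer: -323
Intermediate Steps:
L(l) = l*(-1 + l)
v(n) = -1 + n (v(n) = (n*(-1 + n))/n = -1 + n)
v(2) + 9*(-36) = (-1 + 2) + 9*(-36) = 1 - 324 = -323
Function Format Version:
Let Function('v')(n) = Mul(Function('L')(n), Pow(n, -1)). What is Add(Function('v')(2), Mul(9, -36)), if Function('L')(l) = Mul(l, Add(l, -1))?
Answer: -323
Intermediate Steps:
Function('L')(l) = Mul(l, Add(-1, l))
Function('v')(n) = Add(-1, n) (Function('v')(n) = Mul(Mul(n, Add(-1, n)), Pow(n, -1)) = Add(-1, n))
Add(Function('v')(2), Mul(9, -36)) = Add(Add(-1, 2), Mul(9, -36)) = Add(1, -324) = -323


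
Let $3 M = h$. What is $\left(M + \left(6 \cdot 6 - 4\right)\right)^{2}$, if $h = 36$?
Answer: $1936$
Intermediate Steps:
$M = 12$ ($M = \frac{1}{3} \cdot 36 = 12$)
$\left(M + \left(6 \cdot 6 - 4\right)\right)^{2} = \left(12 + \left(6 \cdot 6 - 4\right)\right)^{2} = \left(12 + \left(36 - 4\right)\right)^{2} = \left(12 + 32\right)^{2} = 44^{2} = 1936$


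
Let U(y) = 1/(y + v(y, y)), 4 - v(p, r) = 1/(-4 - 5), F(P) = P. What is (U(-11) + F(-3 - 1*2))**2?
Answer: 101761/3844 ≈ 26.473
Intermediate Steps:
v(p, r) = 37/9 (v(p, r) = 4 - 1/(-4 - 5) = 4 - 1/(-9) = 4 - 1*(-1/9) = 4 + 1/9 = 37/9)
U(y) = 1/(37/9 + y) (U(y) = 1/(y + 37/9) = 1/(37/9 + y))
(U(-11) + F(-3 - 1*2))**2 = (9/(37 + 9*(-11)) + (-3 - 1*2))**2 = (9/(37 - 99) + (-3 - 2))**2 = (9/(-62) - 5)**2 = (9*(-1/62) - 5)**2 = (-9/62 - 5)**2 = (-319/62)**2 = 101761/3844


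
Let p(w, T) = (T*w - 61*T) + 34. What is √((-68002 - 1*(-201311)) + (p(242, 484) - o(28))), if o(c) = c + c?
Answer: √220891 ≈ 469.99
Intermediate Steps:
o(c) = 2*c
p(w, T) = 34 - 61*T + T*w (p(w, T) = (-61*T + T*w) + 34 = 34 - 61*T + T*w)
√((-68002 - 1*(-201311)) + (p(242, 484) - o(28))) = √((-68002 - 1*(-201311)) + ((34 - 61*484 + 484*242) - 2*28)) = √((-68002 + 201311) + ((34 - 29524 + 117128) - 1*56)) = √(133309 + (87638 - 56)) = √(133309 + 87582) = √220891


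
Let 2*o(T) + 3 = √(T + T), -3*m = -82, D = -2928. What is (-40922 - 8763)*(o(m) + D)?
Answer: 291104415/2 - 49685*√123/3 ≈ 1.4537e+8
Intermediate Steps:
m = 82/3 (m = -⅓*(-82) = 82/3 ≈ 27.333)
o(T) = -3/2 + √2*√T/2 (o(T) = -3/2 + √(T + T)/2 = -3/2 + √(2*T)/2 = -3/2 + (√2*√T)/2 = -3/2 + √2*√T/2)
(-40922 - 8763)*(o(m) + D) = (-40922 - 8763)*((-3/2 + √2*√(82/3)/2) - 2928) = -49685*((-3/2 + √2*(√246/3)/2) - 2928) = -49685*((-3/2 + √123/3) - 2928) = -49685*(-5859/2 + √123/3) = 291104415/2 - 49685*√123/3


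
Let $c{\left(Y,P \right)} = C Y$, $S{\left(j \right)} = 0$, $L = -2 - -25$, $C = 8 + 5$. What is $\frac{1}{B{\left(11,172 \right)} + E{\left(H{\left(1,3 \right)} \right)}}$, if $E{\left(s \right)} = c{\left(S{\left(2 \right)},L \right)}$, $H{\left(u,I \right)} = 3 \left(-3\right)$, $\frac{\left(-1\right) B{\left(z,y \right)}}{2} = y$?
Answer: $- \frac{1}{344} \approx -0.002907$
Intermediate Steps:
$C = 13$
$L = 23$ ($L = -2 + 25 = 23$)
$B{\left(z,y \right)} = - 2 y$
$c{\left(Y,P \right)} = 13 Y$
$H{\left(u,I \right)} = -9$
$E{\left(s \right)} = 0$ ($E{\left(s \right)} = 13 \cdot 0 = 0$)
$\frac{1}{B{\left(11,172 \right)} + E{\left(H{\left(1,3 \right)} \right)}} = \frac{1}{\left(-2\right) 172 + 0} = \frac{1}{-344 + 0} = \frac{1}{-344} = - \frac{1}{344}$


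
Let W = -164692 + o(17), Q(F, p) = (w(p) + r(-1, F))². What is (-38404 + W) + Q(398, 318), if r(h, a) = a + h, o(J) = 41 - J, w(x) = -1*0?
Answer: -45463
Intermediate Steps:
w(x) = 0
Q(F, p) = (-1 + F)² (Q(F, p) = (0 + (F - 1))² = (0 + (-1 + F))² = (-1 + F)²)
W = -164668 (W = -164692 + (41 - 1*17) = -164692 + (41 - 17) = -164692 + 24 = -164668)
(-38404 + W) + Q(398, 318) = (-38404 - 164668) + (-1 + 398)² = -203072 + 397² = -203072 + 157609 = -45463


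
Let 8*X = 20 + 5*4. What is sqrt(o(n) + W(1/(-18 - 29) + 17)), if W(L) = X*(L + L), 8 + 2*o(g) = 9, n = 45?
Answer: sqrt(1504658)/94 ≈ 13.049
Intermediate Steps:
o(g) = 1/2 (o(g) = -4 + (1/2)*9 = -4 + 9/2 = 1/2)
X = 5 (X = (20 + 5*4)/8 = (20 + 20)/8 = (1/8)*40 = 5)
W(L) = 10*L (W(L) = 5*(L + L) = 5*(2*L) = 10*L)
sqrt(o(n) + W(1/(-18 - 29) + 17)) = sqrt(1/2 + 10*(1/(-18 - 29) + 17)) = sqrt(1/2 + 10*(1/(-47) + 17)) = sqrt(1/2 + 10*(-1/47 + 17)) = sqrt(1/2 + 10*(798/47)) = sqrt(1/2 + 7980/47) = sqrt(16007/94) = sqrt(1504658)/94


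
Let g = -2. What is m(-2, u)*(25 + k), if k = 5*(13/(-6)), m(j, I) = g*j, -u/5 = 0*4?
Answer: 170/3 ≈ 56.667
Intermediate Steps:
u = 0 (u = -0*4 = -5*0 = 0)
m(j, I) = -2*j
k = -65/6 (k = 5*(13*(-⅙)) = 5*(-13/6) = -65/6 ≈ -10.833)
m(-2, u)*(25 + k) = (-2*(-2))*(25 - 65/6) = 4*(85/6) = 170/3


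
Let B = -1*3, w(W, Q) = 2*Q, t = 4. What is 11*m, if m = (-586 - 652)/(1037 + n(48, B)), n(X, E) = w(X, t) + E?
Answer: -6809/521 ≈ -13.069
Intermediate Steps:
B = -3
n(X, E) = 8 + E (n(X, E) = 2*4 + E = 8 + E)
m = -619/521 (m = (-586 - 652)/(1037 + (8 - 3)) = -1238/(1037 + 5) = -1238/1042 = -1238*1/1042 = -619/521 ≈ -1.1881)
11*m = 11*(-619/521) = -6809/521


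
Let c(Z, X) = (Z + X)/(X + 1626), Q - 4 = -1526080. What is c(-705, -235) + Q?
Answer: -2122772656/1391 ≈ -1.5261e+6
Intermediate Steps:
Q = -1526076 (Q = 4 - 1526080 = -1526076)
c(Z, X) = (X + Z)/(1626 + X)
c(-705, -235) + Q = (-235 - 705)/(1626 - 235) - 1526076 = -940/1391 - 1526076 = -2122772656/1391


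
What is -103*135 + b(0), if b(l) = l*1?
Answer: -13905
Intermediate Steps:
b(l) = l
-103*135 + b(0) = -103*135 + 0 = -13905 + 0 = -13905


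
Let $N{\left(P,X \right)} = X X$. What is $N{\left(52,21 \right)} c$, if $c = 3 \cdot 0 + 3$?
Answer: $1323$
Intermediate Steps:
$N{\left(P,X \right)} = X^{2}$
$c = 3$ ($c = 0 + 3 = 3$)
$N{\left(52,21 \right)} c = 21^{2} \cdot 3 = 441 \cdot 3 = 1323$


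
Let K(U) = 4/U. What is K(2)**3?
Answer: 8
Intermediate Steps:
K(2)**3 = (4/2)**3 = (4*(1/2))**3 = 2**3 = 8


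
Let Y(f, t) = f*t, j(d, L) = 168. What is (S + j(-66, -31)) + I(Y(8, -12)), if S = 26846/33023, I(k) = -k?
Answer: 8744918/33023 ≈ 264.81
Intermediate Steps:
S = 26846/33023 (S = 26846*(1/33023) = 26846/33023 ≈ 0.81295)
(S + j(-66, -31)) + I(Y(8, -12)) = (26846/33023 + 168) - 8*(-12) = 5574710/33023 - 1*(-96) = 5574710/33023 + 96 = 8744918/33023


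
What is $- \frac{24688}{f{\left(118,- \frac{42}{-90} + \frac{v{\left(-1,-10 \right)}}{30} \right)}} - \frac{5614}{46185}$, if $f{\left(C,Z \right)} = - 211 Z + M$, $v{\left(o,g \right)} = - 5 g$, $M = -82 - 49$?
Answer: $\frac{17054291962}{402594645} \approx 42.361$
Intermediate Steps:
$M = -131$
$f{\left(C,Z \right)} = -131 - 211 Z$ ($f{\left(C,Z \right)} = - 211 Z - 131 = -131 - 211 Z$)
$- \frac{24688}{f{\left(118,- \frac{42}{-90} + \frac{v{\left(-1,-10 \right)}}{30} \right)}} - \frac{5614}{46185} = - \frac{24688}{-131 - 211 \left(- \frac{42}{-90} + \frac{\left(-5\right) \left(-10\right)}{30}\right)} - \frac{5614}{46185} = - \frac{24688}{-131 - 211 \left(\left(-42\right) \left(- \frac{1}{90}\right) + 50 \cdot \frac{1}{30}\right)} - \frac{5614}{46185} = - \frac{24688}{-131 - 211 \left(\frac{7}{15} + \frac{5}{3}\right)} - \frac{5614}{46185} = - \frac{24688}{-131 - \frac{6752}{15}} - \frac{5614}{46185} = - \frac{24688}{- \frac{8717}{15}} - \frac{5614}{46185} = \left(-24688\right) \left(- \frac{15}{8717}\right) - \frac{5614}{46185} = \frac{370320}{8717} - \frac{5614}{46185} = \frac{17054291962}{402594645}$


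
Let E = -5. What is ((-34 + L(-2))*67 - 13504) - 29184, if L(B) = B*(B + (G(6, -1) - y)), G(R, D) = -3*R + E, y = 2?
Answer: -41348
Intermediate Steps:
G(R, D) = -5 - 3*R (G(R, D) = -3*R - 5 = -5 - 3*R)
L(B) = B*(-25 + B) (L(B) = B*(B + ((-5 - 3*6) - 1*2)) = B*(B + ((-5 - 18) - 2)) = B*(B + (-23 - 2)) = B*(B - 25) = B*(-25 + B))
((-34 + L(-2))*67 - 13504) - 29184 = ((-34 - 2*(-25 - 2))*67 - 13504) - 29184 = ((-34 - 2*(-27))*67 - 13504) - 29184 = ((-34 + 54)*67 - 13504) - 29184 = (20*67 - 13504) - 29184 = (1340 - 13504) - 29184 = -12164 - 29184 = -41348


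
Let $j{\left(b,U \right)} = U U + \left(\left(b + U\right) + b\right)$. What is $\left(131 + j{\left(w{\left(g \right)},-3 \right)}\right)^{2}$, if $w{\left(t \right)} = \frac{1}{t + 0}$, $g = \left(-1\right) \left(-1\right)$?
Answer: $19321$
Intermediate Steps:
$g = 1$
$w{\left(t \right)} = \frac{1}{t}$
$j{\left(b,U \right)} = U + U^{2} + 2 b$ ($j{\left(b,U \right)} = U^{2} + \left(\left(U + b\right) + b\right) = U^{2} + \left(U + 2 b\right) = U + U^{2} + 2 b$)
$\left(131 + j{\left(w{\left(g \right)},-3 \right)}\right)^{2} = \left(131 + \left(-3 + \left(-3\right)^{2} + \frac{2}{1}\right)\right)^{2} = \left(131 + \left(-3 + 9 + 2 \cdot 1\right)\right)^{2} = \left(131 + \left(-3 + 9 + 2\right)\right)^{2} = \left(131 + 8\right)^{2} = 139^{2} = 19321$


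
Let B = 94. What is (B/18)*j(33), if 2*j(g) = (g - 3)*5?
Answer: 1175/3 ≈ 391.67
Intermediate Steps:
j(g) = -15/2 + 5*g/2 (j(g) = ((g - 3)*5)/2 = ((-3 + g)*5)/2 = (-15 + 5*g)/2 = -15/2 + 5*g/2)
(B/18)*j(33) = (94/18)*(-15/2 + (5/2)*33) = (94*(1/18))*(-15/2 + 165/2) = (47/9)*75 = 1175/3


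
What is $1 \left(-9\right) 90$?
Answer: $-810$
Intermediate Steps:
$1 \left(-9\right) 90 = \left(-9\right) 90 = -810$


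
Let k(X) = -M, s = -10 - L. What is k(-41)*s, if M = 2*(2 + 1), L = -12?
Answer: -12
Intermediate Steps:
M = 6 (M = 2*3 = 6)
s = 2 (s = -10 - 1*(-12) = -10 + 12 = 2)
k(X) = -6 (k(X) = -1*6 = -6)
k(-41)*s = -6*2 = -12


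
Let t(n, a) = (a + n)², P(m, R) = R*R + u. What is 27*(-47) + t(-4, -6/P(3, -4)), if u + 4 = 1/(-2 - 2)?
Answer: -2758277/2209 ≈ -1248.7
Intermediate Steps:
u = -17/4 (u = -4 + 1/(-2 - 2) = -4 + 1/(-4) = -4 - ¼ = -17/4 ≈ -4.2500)
P(m, R) = -17/4 + R² (P(m, R) = R*R - 17/4 = R² - 17/4 = -17/4 + R²)
27*(-47) + t(-4, -6/P(3, -4)) = 27*(-47) + (-6/(-17/4 + (-4)²) - 4)² = -1269 + (-6/(-17/4 + 16) - 4)² = -1269 + (-6/47/4 - 4)² = -1269 + (-6*4/47 - 4)² = -1269 + (-24/47 - 4)² = -1269 + (-212/47)² = -1269 + 44944/2209 = -2758277/2209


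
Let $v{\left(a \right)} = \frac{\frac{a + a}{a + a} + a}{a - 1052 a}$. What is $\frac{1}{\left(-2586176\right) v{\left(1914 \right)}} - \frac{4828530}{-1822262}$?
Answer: $\frac{5979272769050517}{2256200457241120} \approx 2.6502$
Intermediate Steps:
$v{\left(a \right)} = - \frac{1 + a}{1051 a}$ ($v{\left(a \right)} = \frac{\frac{2 a}{2 a} + a}{\left(-1051\right) a} = \left(2 a \frac{1}{2 a} + a\right) \left(- \frac{1}{1051 a}\right) = \left(1 + a\right) \left(- \frac{1}{1051 a}\right) = - \frac{1 + a}{1051 a}$)
$\frac{1}{\left(-2586176\right) v{\left(1914 \right)}} - \frac{4828530}{-1822262} = \frac{1}{\left(-2586176\right) \frac{-1 - 1914}{1051 \cdot 1914}} - \frac{4828530}{-1822262} = - \frac{1}{2586176 \cdot \frac{1}{1051} \cdot \frac{1}{1914} \left(-1 - 1914\right)} - - \frac{2414265}{911131} = - \frac{1}{2586176 \cdot \frac{1}{1051} \cdot \frac{1}{1914} \left(-1915\right)} + \frac{2414265}{911131} = - \frac{1}{2586176 \left(- \frac{1915}{2011614}\right)} + \frac{2414265}{911131} = \left(- \frac{1}{2586176}\right) \left(- \frac{2011614}{1915}\right) + \frac{2414265}{911131} = \frac{1005807}{2476263520} + \frac{2414265}{911131} = \frac{5979272769050517}{2256200457241120}$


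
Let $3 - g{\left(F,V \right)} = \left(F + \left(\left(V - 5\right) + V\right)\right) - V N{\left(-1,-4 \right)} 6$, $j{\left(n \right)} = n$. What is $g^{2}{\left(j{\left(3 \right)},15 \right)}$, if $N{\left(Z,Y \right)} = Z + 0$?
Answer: $13225$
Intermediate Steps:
$N{\left(Z,Y \right)} = Z$
$g{\left(F,V \right)} = 8 - F - 8 V$ ($g{\left(F,V \right)} = 3 - \left(\left(F + \left(\left(V - 5\right) + V\right)\right) - V \left(-1\right) 6\right) = 3 - \left(\left(F + \left(\left(-5 + V\right) + V\right)\right) - - V 6\right) = 3 - \left(\left(F + \left(-5 + 2 V\right)\right) - - 6 V\right) = 3 - \left(\left(-5 + F + 2 V\right) + 6 V\right) = 3 - \left(-5 + F + 8 V\right) = 8 - F - 8 V$)
$g^{2}{\left(j{\left(3 \right)},15 \right)} = \left(8 - 3 - 120\right)^{2} = \left(-115\right)^{2} = 13225$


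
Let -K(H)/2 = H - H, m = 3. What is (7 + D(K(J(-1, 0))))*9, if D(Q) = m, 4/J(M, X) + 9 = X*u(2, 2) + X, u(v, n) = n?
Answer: 90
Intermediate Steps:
J(M, X) = 4/(-9 + 3*X) (J(M, X) = 4/(-9 + (X*2 + X)) = 4/(-9 + (2*X + X)) = 4/(-9 + 3*X))
K(H) = 0 (K(H) = -2*(H - H) = -2*0 = 0)
D(Q) = 3
(7 + D(K(J(-1, 0))))*9 = (7 + 3)*9 = 10*9 = 90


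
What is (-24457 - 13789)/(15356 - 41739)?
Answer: 38246/26383 ≈ 1.4496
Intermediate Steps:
(-24457 - 13789)/(15356 - 41739) = -38246/(-26383) = -38246*(-1/26383) = 38246/26383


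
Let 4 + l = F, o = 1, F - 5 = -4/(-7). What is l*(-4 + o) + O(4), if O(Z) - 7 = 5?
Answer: 51/7 ≈ 7.2857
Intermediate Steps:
O(Z) = 12 (O(Z) = 7 + 5 = 12)
F = 39/7 (F = 5 - 4/(-7) = 5 - 4*(-⅐) = 5 + 4/7 = 39/7 ≈ 5.5714)
l = 11/7 (l = -4 + 39/7 = 11/7 ≈ 1.5714)
l*(-4 + o) + O(4) = 11*(-4 + 1)/7 + 12 = (11/7)*(-3) + 12 = -33/7 + 12 = 51/7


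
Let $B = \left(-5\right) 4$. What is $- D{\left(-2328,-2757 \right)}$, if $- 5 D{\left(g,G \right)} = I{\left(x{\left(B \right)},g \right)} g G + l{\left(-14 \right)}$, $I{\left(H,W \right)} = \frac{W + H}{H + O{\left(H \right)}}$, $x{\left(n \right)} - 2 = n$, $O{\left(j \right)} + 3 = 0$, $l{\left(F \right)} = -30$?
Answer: $\frac{5019107262}{35} \approx 1.434 \cdot 10^{8}$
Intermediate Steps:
$B = -20$
$O{\left(j \right)} = -3$ ($O{\left(j \right)} = -3 + 0 = -3$)
$x{\left(n \right)} = 2 + n$
$I{\left(H,W \right)} = \frac{H + W}{-3 + H}$ ($I{\left(H,W \right)} = \frac{W + H}{H - 3} = \frac{H + W}{-3 + H}$)
$D{\left(g,G \right)} = 6 - \frac{G g \left(\frac{6}{7} - \frac{g}{21}\right)}{5}$ ($D{\left(g,G \right)} = - \frac{\frac{\left(2 - 20\right) + g}{-3 + \left(2 - 20\right)} g G - 30}{5} = - \frac{\frac{-18 + g}{-3 - 18} g G - 30}{5} = - \frac{\frac{-18 + g}{-21} g G - 30}{5} = - \frac{- \frac{-18 + g}{21} g G - 30}{5} = - \frac{\left(\frac{6}{7} - \frac{g}{21}\right) g G - 30}{5} = - \frac{g \left(\frac{6}{7} - \frac{g}{21}\right) G - 30}{5} = - \frac{G g \left(\frac{6}{7} - \frac{g}{21}\right) - 30}{5} = - \frac{-30 + G g \left(\frac{6}{7} - \frac{g}{21}\right)}{5} = 6 - \frac{G g \left(\frac{6}{7} - \frac{g}{21}\right)}{5}$)
$- D{\left(-2328,-2757 \right)} = - (6 + \frac{1}{105} \left(-2757\right) \left(-2328\right) \left(-18 - 2328\right)) = - (6 + \frac{1}{105} \left(-2757\right) \left(-2328\right) \left(-2346\right)) = - (6 - \frac{5019107472}{35}) = \left(-1\right) \left(- \frac{5019107262}{35}\right) = \frac{5019107262}{35}$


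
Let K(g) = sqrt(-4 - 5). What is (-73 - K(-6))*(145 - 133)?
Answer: -876 - 36*I ≈ -876.0 - 36.0*I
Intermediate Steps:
K(g) = 3*I (K(g) = sqrt(-9) = 3*I)
(-73 - K(-6))*(145 - 133) = (-73 - 3*I)*(145 - 133) = (-73 - 3*I)*12 = -876 - 36*I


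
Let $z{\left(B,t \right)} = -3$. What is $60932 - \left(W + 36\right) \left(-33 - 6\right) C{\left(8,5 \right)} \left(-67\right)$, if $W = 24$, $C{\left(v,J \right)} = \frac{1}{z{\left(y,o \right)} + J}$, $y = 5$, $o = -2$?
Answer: $-17458$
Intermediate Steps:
$C{\left(v,J \right)} = \frac{1}{-3 + J}$
$60932 - \left(W + 36\right) \left(-33 - 6\right) C{\left(8,5 \right)} \left(-67\right) = 60932 - \frac{\left(24 + 36\right) \left(-33 - 6\right)}{-3 + 5} \left(-67\right) = 60932 - \frac{60 \left(-39\right)}{2} \left(-67\right) = 60932 - \left(-2340\right) \frac{1}{2} \left(-67\right) = 60932 - \left(-1170\right) \left(-67\right) = 60932 - 78390 = -17458$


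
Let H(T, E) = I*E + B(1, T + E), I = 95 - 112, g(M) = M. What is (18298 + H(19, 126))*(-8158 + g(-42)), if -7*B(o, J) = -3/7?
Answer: -6491505400/49 ≈ -1.3248e+8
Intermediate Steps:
I = -17
B(o, J) = 3/49 (B(o, J) = -(-3)/(7*7) = -⅐*(-3/7) = 3/49)
H(T, E) = 3/49 - 17*E (H(T, E) = -17*E + 3/49 = 3/49 - 17*E)
(18298 + H(19, 126))*(-8158 + g(-42)) = (18298 + (3/49 - 17*126))*(-8158 - 42) = (18298 + (3/49 - 2142))*(-8200) = (18298 - 104955/49)*(-8200) = (791647/49)*(-8200) = -6491505400/49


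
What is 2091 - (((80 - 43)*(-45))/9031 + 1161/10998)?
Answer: 23076898893/11035882 ≈ 2091.1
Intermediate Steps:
2091 - (((80 - 43)*(-45))/9031 + 1161/10998) = 2091 - ((37*(-45))*(1/9031) + 1161*(1/10998)) = 2091 - (-1665*1/9031 + 129/1222) = 2091 - (-1665/9031 + 129/1222) = 2091 - 1*(-869631/11035882) = 2091 + 869631/11035882 = 23076898893/11035882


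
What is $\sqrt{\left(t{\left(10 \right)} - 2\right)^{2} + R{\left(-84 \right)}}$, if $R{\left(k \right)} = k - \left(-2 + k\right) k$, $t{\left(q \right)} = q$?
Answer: $2 i \sqrt{1811} \approx 85.112 i$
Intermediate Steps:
$R{\left(k \right)} = k - k \left(-2 + k\right)$
$\sqrt{\left(t{\left(10 \right)} - 2\right)^{2} + R{\left(-84 \right)}} = \sqrt{\left(10 - 2\right)^{2} - 84 \left(3 - -84\right)} = \sqrt{8^{2} - 84 \left(3 + 84\right)} = \sqrt{64 - 7308} = \sqrt{-7244} = 2 i \sqrt{1811}$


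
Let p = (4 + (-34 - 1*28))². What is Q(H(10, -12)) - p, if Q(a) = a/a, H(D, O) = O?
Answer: -3363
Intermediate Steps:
Q(a) = 1
p = 3364 (p = (4 + (-34 - 28))² = (4 - 62)² = (-58)² = 3364)
Q(H(10, -12)) - p = 1 - 1*3364 = 1 - 3364 = -3363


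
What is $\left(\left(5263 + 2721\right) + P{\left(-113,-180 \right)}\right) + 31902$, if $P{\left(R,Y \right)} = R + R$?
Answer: $39660$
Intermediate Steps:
$P{\left(R,Y \right)} = 2 R$
$\left(\left(5263 + 2721\right) + P{\left(-113,-180 \right)}\right) + 31902 = \left(\left(5263 + 2721\right) + 2 \left(-113\right)\right) + 31902 = \left(7984 - 226\right) + 31902 = 7758 + 31902 = 39660$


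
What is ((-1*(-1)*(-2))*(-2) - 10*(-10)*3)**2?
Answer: 92416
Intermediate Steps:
((-1*(-1)*(-2))*(-2) - 10*(-10)*3)**2 = ((1*(-2))*(-2) + 100*3)**2 = (-2*(-2) + 300)**2 = (4 + 300)**2 = 304**2 = 92416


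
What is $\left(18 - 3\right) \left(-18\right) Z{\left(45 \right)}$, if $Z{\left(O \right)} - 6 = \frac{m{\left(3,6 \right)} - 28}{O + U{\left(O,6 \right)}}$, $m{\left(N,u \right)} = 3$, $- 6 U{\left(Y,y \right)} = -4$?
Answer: $- \frac{201690}{137} \approx -1472.2$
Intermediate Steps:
$U{\left(Y,y \right)} = \frac{2}{3}$ ($U{\left(Y,y \right)} = \left(- \frac{1}{6}\right) \left(-4\right) = \frac{2}{3}$)
$Z{\left(O \right)} = 6 - \frac{25}{\frac{2}{3} + O}$ ($Z{\left(O \right)} = 6 + \frac{3 - 28}{O + \frac{2}{3}} = 6 - \frac{25}{\frac{2}{3} + O}$)
$\left(18 - 3\right) \left(-18\right) Z{\left(45 \right)} = \left(18 - 3\right) \left(-18\right) \frac{9 \left(-7 + 2 \cdot 45\right)}{2 + 3 \cdot 45} = 15 \left(-18\right) \frac{9 \left(-7 + 90\right)}{2 + 135} = - 270 \cdot 9 \cdot \frac{1}{137} \cdot 83 = \left(-270\right) \frac{747}{137} = - \frac{201690}{137}$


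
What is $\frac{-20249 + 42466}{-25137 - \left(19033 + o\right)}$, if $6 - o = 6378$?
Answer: $- \frac{22217}{37798} \approx -0.58778$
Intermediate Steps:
$o = -6372$ ($o = 6 - 6378 = -6372$)
$\frac{-20249 + 42466}{-25137 - \left(19033 + o\right)} = \frac{-20249 + 42466}{-25137 - 12661} = \frac{22217}{-25137 + \left(-19033 + 6372\right)} = \frac{22217}{-25137 - 12661} = \frac{22217}{-37798} = 22217 \left(- \frac{1}{37798}\right) = - \frac{22217}{37798}$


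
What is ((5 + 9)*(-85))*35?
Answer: -41650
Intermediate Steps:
((5 + 9)*(-85))*35 = (14*(-85))*35 = -1190*35 = -41650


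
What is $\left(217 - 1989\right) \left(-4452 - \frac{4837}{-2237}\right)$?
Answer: $\frac{17638996564}{2237} \approx 7.8851 \cdot 10^{6}$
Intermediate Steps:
$\left(217 - 1989\right) \left(-4452 - \frac{4837}{-2237}\right) = - 1772 \left(-4452 - - \frac{4837}{2237}\right) = - 1772 \left(-4452 + \frac{4837}{2237}\right) = \left(-1772\right) \left(- \frac{9954287}{2237}\right) = \frac{17638996564}{2237}$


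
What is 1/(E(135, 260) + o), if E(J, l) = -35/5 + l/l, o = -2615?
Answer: -1/2621 ≈ -0.00038153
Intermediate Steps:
E(J, l) = -6 (E(J, l) = -35*1/5 + 1 = -7 + 1 = -6)
1/(E(135, 260) + o) = 1/(-6 - 2615) = 1/(-2621) = -1/2621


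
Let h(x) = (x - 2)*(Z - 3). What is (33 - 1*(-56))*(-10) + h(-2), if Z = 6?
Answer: -902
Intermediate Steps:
h(x) = -6 + 3*x (h(x) = (x - 2)*(6 - 3) = (-2 + x)*3 = -6 + 3*x)
(33 - 1*(-56))*(-10) + h(-2) = (33 - 1*(-56))*(-10) + (-6 + 3*(-2)) = (33 + 56)*(-10) + (-6 - 6) = 89*(-10) - 12 = -890 - 12 = -902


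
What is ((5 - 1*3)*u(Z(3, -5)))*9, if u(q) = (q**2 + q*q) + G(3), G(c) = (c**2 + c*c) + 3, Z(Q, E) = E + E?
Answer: 3978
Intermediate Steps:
Z(Q, E) = 2*E
G(c) = 3 + 2*c**2 (G(c) = (c**2 + c**2) + 3 = 2*c**2 + 3 = 3 + 2*c**2)
u(q) = 21 + 2*q**2 (u(q) = (q**2 + q*q) + (3 + 2*3**2) = (q**2 + q**2) + (3 + 2*9) = 2*q**2 + (3 + 18) = 2*q**2 + 21 = 21 + 2*q**2)
((5 - 1*3)*u(Z(3, -5)))*9 = ((5 - 1*3)*(21 + 2*(2*(-5))**2))*9 = ((5 - 3)*(21 + 2*(-10)**2))*9 = (2*(21 + 2*100))*9 = (2*(21 + 200))*9 = (2*221)*9 = 442*9 = 3978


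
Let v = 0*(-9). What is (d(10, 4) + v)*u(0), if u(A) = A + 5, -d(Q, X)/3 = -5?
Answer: 75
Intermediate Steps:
d(Q, X) = 15 (d(Q, X) = -3*(-5) = 15)
u(A) = 5 + A
v = 0
(d(10, 4) + v)*u(0) = (15 + 0)*(5 + 0) = 15*5 = 75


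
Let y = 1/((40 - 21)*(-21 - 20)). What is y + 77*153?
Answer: 9177398/779 ≈ 11781.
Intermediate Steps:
y = -1/779 (y = 1/(19*(-41)) = 1/(-779) = -1/779 ≈ -0.0012837)
y + 77*153 = -1/779 + 77*153 = -1/779 + 11781 = 9177398/779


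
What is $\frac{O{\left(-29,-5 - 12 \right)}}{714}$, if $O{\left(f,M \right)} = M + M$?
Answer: $- \frac{1}{21} \approx -0.047619$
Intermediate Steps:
$O{\left(f,M \right)} = 2 M$
$\frac{O{\left(-29,-5 - 12 \right)}}{714} = \frac{2 \left(-5 - 12\right)}{714} = 2 \left(-5 - 12\right) \frac{1}{714} = 2 \left(-17\right) \frac{1}{714} = \left(-34\right) \frac{1}{714} = - \frac{1}{21}$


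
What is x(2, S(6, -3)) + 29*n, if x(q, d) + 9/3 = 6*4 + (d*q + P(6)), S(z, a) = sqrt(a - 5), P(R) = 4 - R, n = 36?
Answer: 1063 + 4*I*sqrt(2) ≈ 1063.0 + 5.6569*I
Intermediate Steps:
S(z, a) = sqrt(-5 + a)
x(q, d) = 19 + d*q (x(q, d) = -3 + (6*4 + (d*q + (4 - 1*6))) = -3 + (24 + (d*q + (4 - 6))) = -3 + (24 + (d*q - 2)) = -3 + (24 + (-2 + d*q)) = -3 + (22 + d*q) = 19 + d*q)
x(2, S(6, -3)) + 29*n = (19 + sqrt(-5 - 3)*2) + 29*36 = (19 + sqrt(-8)*2) + 1044 = (19 + (2*I*sqrt(2))*2) + 1044 = (19 + 4*I*sqrt(2)) + 1044 = 1063 + 4*I*sqrt(2)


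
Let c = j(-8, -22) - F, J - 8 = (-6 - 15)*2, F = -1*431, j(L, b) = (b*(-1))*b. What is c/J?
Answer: 53/34 ≈ 1.5588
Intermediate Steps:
j(L, b) = -b² (j(L, b) = (-b)*b = -b²)
F = -431
J = -34 (J = 8 + (-6 - 15)*2 = 8 - 21*2 = 8 - 42 = -34)
c = -53 (c = -1*(-22)² - 1*(-431) = -1*484 + 431 = -484 + 431 = -53)
c/J = -53/(-34) = -53*(-1/34) = 53/34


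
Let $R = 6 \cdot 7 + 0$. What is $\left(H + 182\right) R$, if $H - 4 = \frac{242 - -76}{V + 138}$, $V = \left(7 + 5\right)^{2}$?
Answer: $\frac{369390}{47} \approx 7859.4$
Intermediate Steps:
$V = 144$ ($V = 12^{2} = 144$)
$R = 42$ ($R = 42 + 0 = 42$)
$H = \frac{241}{47}$ ($H = 4 + \frac{242 - -76}{144 + 138} = 4 + \frac{242 + 76}{282} = 4 + 318 \cdot \frac{1}{282} = 4 + \frac{53}{47} = \frac{241}{47} \approx 5.1277$)
$\left(H + 182\right) R = \left(\frac{241}{47} + 182\right) 42 = \frac{8795}{47} \cdot 42 = \frac{369390}{47}$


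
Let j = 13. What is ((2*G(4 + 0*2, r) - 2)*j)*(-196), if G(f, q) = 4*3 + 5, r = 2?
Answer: -81536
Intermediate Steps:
G(f, q) = 17 (G(f, q) = 12 + 5 = 17)
((2*G(4 + 0*2, r) - 2)*j)*(-196) = ((2*17 - 2)*13)*(-196) = ((34 - 2)*13)*(-196) = (32*13)*(-196) = 416*(-196) = -81536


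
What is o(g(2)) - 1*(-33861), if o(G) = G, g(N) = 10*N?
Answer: 33881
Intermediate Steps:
o(g(2)) - 1*(-33861) = 10*2 - 1*(-33861) = 20 + 33861 = 33881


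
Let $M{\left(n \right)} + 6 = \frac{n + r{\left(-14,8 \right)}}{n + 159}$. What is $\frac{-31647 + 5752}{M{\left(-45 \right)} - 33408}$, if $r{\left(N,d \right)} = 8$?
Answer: $\frac{2952030}{3809233} \approx 0.77497$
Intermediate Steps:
$M{\left(n \right)} = -6 + \frac{8 + n}{159 + n}$ ($M{\left(n \right)} = -6 + \frac{n + 8}{n + 159} = -6 + \frac{8 + n}{159 + n}$)
$\frac{-31647 + 5752}{M{\left(-45 \right)} - 33408} = \frac{-31647 + 5752}{\frac{-946 - -225}{159 - 45} - 33408} = - \frac{25895}{\frac{-946 + 225}{114} - 33408} = - \frac{25895}{\frac{1}{114} \left(-721\right) - 33408} = - \frac{25895}{- \frac{721}{114} - 33408} = - \frac{25895}{- \frac{3809233}{114}} = \left(-25895\right) \left(- \frac{114}{3809233}\right) = \frac{2952030}{3809233}$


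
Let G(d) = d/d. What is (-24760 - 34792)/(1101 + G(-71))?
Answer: -29776/551 ≈ -54.040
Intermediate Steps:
G(d) = 1
(-24760 - 34792)/(1101 + G(-71)) = (-24760 - 34792)/(1101 + 1) = -59552/1102 = -59552*1/1102 = -29776/551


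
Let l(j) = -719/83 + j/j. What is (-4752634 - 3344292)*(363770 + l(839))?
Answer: -244464608349724/83 ≈ -2.9454e+12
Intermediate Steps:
l(j) = -636/83 (l(j) = -719*1/83 + 1 = -719/83 + 1 = -636/83)
(-4752634 - 3344292)*(363770 + l(839)) = (-4752634 - 3344292)*(363770 - 636/83) = -8096926*30192274/83 = -244464608349724/83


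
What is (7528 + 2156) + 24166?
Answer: 33850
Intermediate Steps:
(7528 + 2156) + 24166 = 9684 + 24166 = 33850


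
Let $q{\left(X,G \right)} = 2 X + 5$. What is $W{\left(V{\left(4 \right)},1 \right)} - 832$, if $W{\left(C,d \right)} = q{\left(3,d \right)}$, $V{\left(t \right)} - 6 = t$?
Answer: $-821$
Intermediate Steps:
$q{\left(X,G \right)} = 5 + 2 X$
$V{\left(t \right)} = 6 + t$
$W{\left(C,d \right)} = 11$ ($W{\left(C,d \right)} = 5 + 2 \cdot 3 = 5 + 6 = 11$)
$W{\left(V{\left(4 \right)},1 \right)} - 832 = 11 - 832 = -821$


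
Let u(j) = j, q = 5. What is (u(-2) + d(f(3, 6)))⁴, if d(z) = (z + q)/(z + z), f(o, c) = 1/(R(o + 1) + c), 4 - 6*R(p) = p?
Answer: 531441/16 ≈ 33215.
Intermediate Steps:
R(p) = ⅔ - p/6
f(o, c) = 1/(½ + c - o/6) (f(o, c) = 1/((⅔ - (o + 1)/6) + c) = 1/((⅔ - (1 + o)/6) + c) = 1/((⅔ + (-⅙ - o/6)) + c) = 1/((½ - o/6) + c) = 1/(½ + c - o/6))
d(z) = (5 + z)/(2*z) (d(z) = (z + 5)/(z + z) = (5 + z)/((2*z)) = (5 + z)*(1/(2*z)) = (5 + z)/(2*z))
(u(-2) + d(f(3, 6)))⁴ = (-2 + (5 + 6/(3 - 1*3 + 6*6))/(2*((6/(3 - 1*3 + 6*6)))))⁴ = (-2 + (5 + 6/(3 - 3 + 36))/(2*((6/(3 - 3 + 36)))))⁴ = (-2 + (5 + 6/36)/(2*((6/36))))⁴ = (-2 + (5 + 6*(1/36))/(2*((6*(1/36)))))⁴ = (-2 + (5 + ⅙)/(2*(⅙)))⁴ = (-2 + (½)*6*(31/6))⁴ = (-2 + 31/2)⁴ = (27/2)⁴ = 531441/16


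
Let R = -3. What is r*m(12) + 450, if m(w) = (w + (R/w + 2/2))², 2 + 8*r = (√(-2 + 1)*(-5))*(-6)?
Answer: 26199/64 + 39015*I/64 ≈ 409.36 + 609.61*I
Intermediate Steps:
r = -¼ + 15*I/4 (r = -¼ + ((√(-2 + 1)*(-5))*(-6))/8 = -¼ + ((√(-1)*(-5))*(-6))/8 = -¼ + ((I*(-5))*(-6))/8 = -¼ + (-5*I*(-6))/8 = -¼ + (30*I)/8 = -¼ + 15*I/4 ≈ -0.25 + 3.75*I)
m(w) = (1 + w - 3/w)² (m(w) = (w + (-3/w + 2/2))² = (w + (-3/w + 2*(½)))² = (w + (-3/w + 1))² = (w + (1 - 3/w))² = (1 + w - 3/w)²)
r*m(12) + 450 = (-¼ + 15*I/4)*((-3 + 12 + 12²)²/12²) + 450 = (-¼ + 15*I/4)*((-3 + 12 + 144)²/144) + 450 = (-¼ + 15*I/4)*((1/144)*153²) + 450 = (-¼ + 15*I/4)*((1/144)*23409) + 450 = (-¼ + 15*I/4)*(2601/16) + 450 = (-2601/64 + 39015*I/64) + 450 = 26199/64 + 39015*I/64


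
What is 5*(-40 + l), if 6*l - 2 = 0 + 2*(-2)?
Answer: -605/3 ≈ -201.67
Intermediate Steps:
l = -⅓ (l = ⅓ + (0 + 2*(-2))/6 = ⅓ + (0 - 4)/6 = ⅓ + (⅙)*(-4) = ⅓ - ⅔ = -⅓ ≈ -0.33333)
5*(-40 + l) = 5*(-40 - ⅓) = 5*(-121/3) = -605/3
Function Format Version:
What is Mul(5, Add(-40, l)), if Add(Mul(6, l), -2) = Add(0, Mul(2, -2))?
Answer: Rational(-605, 3) ≈ -201.67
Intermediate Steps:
l = Rational(-1, 3) (l = Add(Rational(1, 3), Mul(Rational(1, 6), Add(0, Mul(2, -2)))) = Add(Rational(1, 3), Mul(Rational(1, 6), Add(0, -4))) = Add(Rational(1, 3), Mul(Rational(1, 6), -4)) = Add(Rational(1, 3), Rational(-2, 3)) = Rational(-1, 3) ≈ -0.33333)
Mul(5, Add(-40, l)) = Mul(5, Add(-40, Rational(-1, 3))) = Mul(5, Rational(-121, 3)) = Rational(-605, 3)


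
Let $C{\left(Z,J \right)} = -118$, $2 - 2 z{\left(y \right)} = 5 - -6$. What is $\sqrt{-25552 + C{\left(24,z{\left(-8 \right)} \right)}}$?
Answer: $i \sqrt{25670} \approx 160.22 i$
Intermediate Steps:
$z{\left(y \right)} = - \frac{9}{2}$ ($z{\left(y \right)} = 1 - \frac{5 - -6}{2} = 1 - \frac{5 + 6}{2} = 1 - \frac{11}{2} = - \frac{9}{2}$)
$\sqrt{-25552 + C{\left(24,z{\left(-8 \right)} \right)}} = \sqrt{-25552 - 118} = \sqrt{-25670} = i \sqrt{25670}$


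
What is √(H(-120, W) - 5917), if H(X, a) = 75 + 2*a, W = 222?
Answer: I*√5398 ≈ 73.471*I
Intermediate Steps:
√(H(-120, W) - 5917) = √((75 + 2*222) - 5917) = √((75 + 444) - 5917) = √(519 - 5917) = √(-5398) = I*√5398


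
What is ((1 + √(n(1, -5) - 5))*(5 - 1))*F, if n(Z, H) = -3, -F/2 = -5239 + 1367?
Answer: 30976 + 61952*I*√2 ≈ 30976.0 + 87613.0*I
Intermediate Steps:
F = 7744 (F = -2*(-5239 + 1367) = -2*(-3872) = 7744)
((1 + √(n(1, -5) - 5))*(5 - 1))*F = ((1 + √(-3 - 5))*(5 - 1))*7744 = ((1 + √(-8))*4)*7744 = ((1 + 2*I*√2)*4)*7744 = (4 + 8*I*√2)*7744 = 30976 + 61952*I*√2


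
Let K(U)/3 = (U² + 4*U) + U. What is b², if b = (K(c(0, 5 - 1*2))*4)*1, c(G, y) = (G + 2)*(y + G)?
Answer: 627264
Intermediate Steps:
c(G, y) = (2 + G)*(G + y)
K(U) = 3*U² + 15*U (K(U) = 3*((U² + 4*U) + U) = 3*(U² + 5*U) = 3*U² + 15*U)
b = 792 (b = ((3*(0² + 2*0 + 2*(5 - 1*2) + 0*(5 - 1*2))*(5 + (0² + 2*0 + 2*(5 - 1*2) + 0*(5 - 1*2))))*4)*1 = ((3*(0 + 0 + 2*(5 - 2) + 0*(5 - 2))*(5 + (0 + 0 + 2*(5 - 2) + 0*(5 - 2))))*4)*1 = ((3*(0 + 0 + 2*3 + 0*3)*(5 + (0 + 0 + 2*3 + 0*3)))*4)*1 = ((3*(0 + 0 + 6 + 0)*(5 + (0 + 0 + 6 + 0)))*4)*1 = ((3*6*(5 + 6))*4)*1 = ((3*6*11)*4)*1 = (198*4)*1 = 792*1 = 792)
b² = 792² = 627264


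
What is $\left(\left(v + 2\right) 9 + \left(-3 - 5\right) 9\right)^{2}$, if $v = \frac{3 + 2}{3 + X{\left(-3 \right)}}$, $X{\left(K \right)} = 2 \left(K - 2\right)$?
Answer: $\frac{178929}{49} \approx 3651.6$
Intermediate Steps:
$X{\left(K \right)} = -4 + 2 K$ ($X{\left(K \right)} = 2 \left(-2 + K\right) = -4 + 2 K$)
$v = - \frac{5}{7}$ ($v = \frac{3 + 2}{3 + \left(-4 + 2 \left(-3\right)\right)} = \frac{5}{3 - 10} = \frac{5}{-7} = 5 \left(- \frac{1}{7}\right) = - \frac{5}{7} \approx -0.71429$)
$\left(\left(v + 2\right) 9 + \left(-3 - 5\right) 9\right)^{2} = \left(\left(- \frac{5}{7} + 2\right) 9 + \left(-3 - 5\right) 9\right)^{2} = \left(\frac{9}{7} \cdot 9 - 72\right)^{2} = \left(\frac{81}{7} - 72\right)^{2} = \left(- \frac{423}{7}\right)^{2} = \frac{178929}{49}$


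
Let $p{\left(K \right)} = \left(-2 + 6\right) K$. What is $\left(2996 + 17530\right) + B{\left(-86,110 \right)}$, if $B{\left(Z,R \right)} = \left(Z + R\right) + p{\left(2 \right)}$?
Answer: $20558$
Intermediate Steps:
$p{\left(K \right)} = 4 K$
$B{\left(Z,R \right)} = 8 + R + Z$ ($B{\left(Z,R \right)} = \left(Z + R\right) + 4 \cdot 2 = \left(R + Z\right) + 8 = 8 + R + Z$)
$\left(2996 + 17530\right) + B{\left(-86,110 \right)} = \left(2996 + 17530\right) + \left(8 + 110 - 86\right) = 20526 + 32 = 20558$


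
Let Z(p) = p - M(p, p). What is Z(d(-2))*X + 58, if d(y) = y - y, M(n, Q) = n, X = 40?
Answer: 58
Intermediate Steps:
d(y) = 0
Z(p) = 0 (Z(p) = p - p = 0)
Z(d(-2))*X + 58 = 0*40 + 58 = 0 + 58 = 58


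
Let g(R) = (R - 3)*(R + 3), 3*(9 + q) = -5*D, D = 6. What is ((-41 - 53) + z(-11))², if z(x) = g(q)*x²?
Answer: 1806080004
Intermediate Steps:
q = -19 (q = -9 + (-5*6)/3 = -9 + (⅓)*(-30) = -9 - 10 = -19)
g(R) = (-3 + R)*(3 + R)
z(x) = 352*x² (z(x) = (-9 + (-19)²)*x² = (-9 + 361)*x² = 352*x²)
((-41 - 53) + z(-11))² = ((-41 - 53) + 352*(-11)²)² = (-94 + 352*121)² = (-94 + 42592)² = 42498² = 1806080004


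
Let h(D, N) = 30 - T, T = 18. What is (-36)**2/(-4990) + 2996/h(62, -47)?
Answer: 1866811/7485 ≈ 249.41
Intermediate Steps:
h(D, N) = 12 (h(D, N) = 30 - 1*18 = 30 - 18 = 12)
(-36)**2/(-4990) + 2996/h(62, -47) = (-36)**2/(-4990) + 2996/12 = 1296*(-1/4990) + 2996*(1/12) = -648/2495 + 749/3 = 1866811/7485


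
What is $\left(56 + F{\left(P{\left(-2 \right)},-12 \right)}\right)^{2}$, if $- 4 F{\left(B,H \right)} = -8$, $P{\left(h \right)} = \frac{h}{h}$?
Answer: $3364$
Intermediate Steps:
$P{\left(h \right)} = 1$
$F{\left(B,H \right)} = 2$ ($F{\left(B,H \right)} = \left(- \frac{1}{4}\right) \left(-8\right) = 2$)
$\left(56 + F{\left(P{\left(-2 \right)},-12 \right)}\right)^{2} = \left(56 + 2\right)^{2} = 58^{2} = 3364$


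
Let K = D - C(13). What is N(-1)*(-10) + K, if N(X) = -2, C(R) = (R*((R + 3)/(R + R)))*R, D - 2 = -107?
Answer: -189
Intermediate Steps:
D = -105 (D = 2 - 107 = -105)
C(R) = R*(3/2 + R/2) (C(R) = (R*((3 + R)/((2*R))))*R = (R*((3 + R)*(1/(2*R))))*R = (R*((3 + R)/(2*R)))*R = (3/2 + R/2)*R = R*(3/2 + R/2))
K = -209 (K = -105 - 13*(3 + 13)/2 = -105 - 13*16/2 = -105 - 1*104 = -105 - 104 = -209)
N(-1)*(-10) + K = -2*(-10) - 209 = 20 - 209 = -189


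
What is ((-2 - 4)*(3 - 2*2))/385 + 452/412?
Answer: 44123/39655 ≈ 1.1127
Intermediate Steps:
((-2 - 4)*(3 - 2*2))/385 + 452/412 = -6*(3 - 4)*(1/385) + 452*(1/412) = -6*(-1)*(1/385) + 113/103 = 6*(1/385) + 113/103 = 6/385 + 113/103 = 44123/39655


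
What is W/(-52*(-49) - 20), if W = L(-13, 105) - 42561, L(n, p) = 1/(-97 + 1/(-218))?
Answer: -900037685/53459616 ≈ -16.836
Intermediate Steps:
L(n, p) = -218/21147 (L(n, p) = 1/(-97 - 1/218) = 1/(-21147/218) = -218/21147)
W = -900037685/21147 (W = -218/21147 - 42561 = -900037685/21147 ≈ -42561.)
W/(-52*(-49) - 20) = -900037685/(21147*(-52*(-49) - 20)) = -900037685/(21147*(2548 - 20)) = -900037685/21147/2528 = -900037685/21147*1/2528 = -900037685/53459616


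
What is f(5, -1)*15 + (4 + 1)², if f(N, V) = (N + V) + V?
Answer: 70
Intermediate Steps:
f(N, V) = N + 2*V
f(5, -1)*15 + (4 + 1)² = (5 + 2*(-1))*15 + (4 + 1)² = (5 - 2)*15 + 5² = 3*15 + 25 = 45 + 25 = 70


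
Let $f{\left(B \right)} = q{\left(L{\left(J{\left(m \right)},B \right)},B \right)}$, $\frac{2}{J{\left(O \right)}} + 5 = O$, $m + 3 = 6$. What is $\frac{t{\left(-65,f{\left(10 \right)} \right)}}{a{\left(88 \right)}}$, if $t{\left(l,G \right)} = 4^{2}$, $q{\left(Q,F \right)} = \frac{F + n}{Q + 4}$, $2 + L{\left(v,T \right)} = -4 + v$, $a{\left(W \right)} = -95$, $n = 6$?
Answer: $- \frac{16}{95} \approx -0.16842$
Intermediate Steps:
$m = 3$ ($m = -3 + 6 = 3$)
$J{\left(O \right)} = \frac{2}{-5 + O}$
$L{\left(v,T \right)} = -6 + v$ ($L{\left(v,T \right)} = -2 + \left(-4 + v\right) = -6 + v$)
$q{\left(Q,F \right)} = \frac{6 + F}{4 + Q}$ ($q{\left(Q,F \right)} = \frac{F + 6}{Q + 4} = \frac{6 + F}{4 + Q}$)
$f{\left(B \right)} = -2 - \frac{B}{3}$ ($f{\left(B \right)} = \frac{6 + B}{4 - \left(6 - \frac{2}{-5 + 3}\right)} = \frac{6 + B}{4 - \left(6 - \frac{2}{-2}\right)} = \frac{6 + B}{4 + \left(-6 + 2 \left(- \frac{1}{2}\right)\right)} = \frac{6 + B}{4 - 7} = \frac{6 + B}{-3} = - \frac{6 + B}{3} = -2 - \frac{B}{3}$)
$t{\left(l,G \right)} = 16$
$\frac{t{\left(-65,f{\left(10 \right)} \right)}}{a{\left(88 \right)}} = \frac{16}{-95} = 16 \left(- \frac{1}{95}\right) = - \frac{16}{95}$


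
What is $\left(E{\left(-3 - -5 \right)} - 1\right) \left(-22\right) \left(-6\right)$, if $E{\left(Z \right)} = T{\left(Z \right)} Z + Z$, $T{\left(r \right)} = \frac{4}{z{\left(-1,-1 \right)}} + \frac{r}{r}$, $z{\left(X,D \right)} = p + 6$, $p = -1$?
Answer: $\frac{3036}{5} \approx 607.2$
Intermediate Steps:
$z{\left(X,D \right)} = 5$ ($z{\left(X,D \right)} = -1 + 6 = 5$)
$T{\left(r \right)} = \frac{9}{5}$ ($T{\left(r \right)} = \frac{4}{5} + \frac{r}{r} = 4 \cdot \frac{1}{5} + 1 = \frac{4}{5} + 1 = \frac{9}{5}$)
$E{\left(Z \right)} = \frac{14 Z}{5}$ ($E{\left(Z \right)} = \frac{9 Z}{5} + Z = \frac{14 Z}{5}$)
$\left(E{\left(-3 - -5 \right)} - 1\right) \left(-22\right) \left(-6\right) = \left(\frac{14 \left(-3 - -5\right)}{5} - 1\right) \left(-22\right) \left(-6\right) = \left(\frac{14 \left(-3 + 5\right)}{5} - 1\right) \left(-22\right) \left(-6\right) = \left(\frac{14}{5} \cdot 2 - 1\right) \left(-22\right) \left(-6\right) = \left(\frac{28}{5} - 1\right) \left(-22\right) \left(-6\right) = \frac{23}{5} \left(-22\right) \left(-6\right) = \left(- \frac{506}{5}\right) \left(-6\right) = \frac{3036}{5}$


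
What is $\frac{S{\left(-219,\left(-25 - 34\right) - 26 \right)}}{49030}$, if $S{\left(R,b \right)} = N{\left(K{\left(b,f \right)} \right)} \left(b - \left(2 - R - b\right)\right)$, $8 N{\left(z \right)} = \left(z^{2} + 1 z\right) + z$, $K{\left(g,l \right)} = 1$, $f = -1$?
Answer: $- \frac{1173}{392240} \approx -0.0029905$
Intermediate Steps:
$N{\left(z \right)} = \frac{z}{4} + \frac{z^{2}}{8}$ ($N{\left(z \right)} = \frac{\left(z^{2} + 1 z\right) + z}{8} = \frac{\left(z^{2} + z\right) + z}{8} = \frac{\left(z + z^{2}\right) + z}{8} = \frac{z^{2} + 2 z}{8} = \frac{z}{4} + \frac{z^{2}}{8}$)
$S{\left(R,b \right)} = - \frac{3}{4} + \frac{3 b}{4} + \frac{3 R}{8}$ ($S{\left(R,b \right)} = \frac{1}{8} \cdot 1 \left(2 + 1\right) \left(b - \left(2 - R - b\right)\right) = \frac{1}{8} \cdot 1 \cdot 3 \left(b + \left(-2 + R + b\right)\right) = \frac{3 \left(-2 + R + 2 b\right)}{8} = - \frac{3}{4} + \frac{3 b}{4} + \frac{3 R}{8}$)
$\frac{S{\left(-219,\left(-25 - 34\right) - 26 \right)}}{49030} = \frac{- \frac{3}{4} + \frac{3 \left(\left(-25 - 34\right) - 26\right)}{4} + \frac{3}{8} \left(-219\right)}{49030} = \left(- \frac{3}{4} + \frac{3 \left(\left(-25 - 34\right) - 26\right)}{4} - \frac{657}{8}\right) \frac{1}{49030} = \left(- \frac{3}{4} + \frac{3 \left(-59 - 26\right)}{4} - \frac{657}{8}\right) \frac{1}{49030} = \left(- \frac{3}{4} + \frac{3}{4} \left(-85\right) - \frac{657}{8}\right) \frac{1}{49030} = \left(- \frac{3}{4} - \frac{255}{4} - \frac{657}{8}\right) \frac{1}{49030} = \left(- \frac{1173}{8}\right) \frac{1}{49030} = - \frac{1173}{392240}$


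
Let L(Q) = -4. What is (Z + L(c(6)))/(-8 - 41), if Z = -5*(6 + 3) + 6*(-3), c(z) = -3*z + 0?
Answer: 67/49 ≈ 1.3673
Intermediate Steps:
c(z) = -3*z
Z = -63 (Z = -5*9 - 18 = -45 - 18 = -63)
(Z + L(c(6)))/(-8 - 41) = (-63 - 4)/(-8 - 41) = -67/(-49) = -1/49*(-67) = 67/49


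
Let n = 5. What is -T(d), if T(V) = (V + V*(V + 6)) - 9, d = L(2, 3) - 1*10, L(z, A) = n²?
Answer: -321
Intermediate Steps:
L(z, A) = 25 (L(z, A) = 5² = 25)
d = 15 (d = 25 - 1*10 = 25 - 10 = 15)
T(V) = -9 + V + V*(6 + V) (T(V) = (V + V*(6 + V)) - 9 = -9 + V + V*(6 + V))
-T(d) = -(-9 + 15² + 7*15) = -(-9 + 225 + 105) = -1*321 = -321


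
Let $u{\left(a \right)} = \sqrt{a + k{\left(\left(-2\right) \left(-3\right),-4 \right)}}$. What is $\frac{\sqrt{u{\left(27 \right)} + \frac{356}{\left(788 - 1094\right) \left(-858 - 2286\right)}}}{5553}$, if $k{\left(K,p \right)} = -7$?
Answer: $\frac{\sqrt{594609 + 3213774792 \sqrt{5}}}{222597558} \approx 0.00038084$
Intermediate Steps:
$u{\left(a \right)} = \sqrt{-7 + a}$ ($u{\left(a \right)} = \sqrt{a - 7} = \sqrt{-7 + a}$)
$\frac{\sqrt{u{\left(27 \right)} + \frac{356}{\left(788 - 1094\right) \left(-858 - 2286\right)}}}{5553} = \frac{\sqrt{\sqrt{-7 + 27} + \frac{356}{\left(788 - 1094\right) \left(-858 - 2286\right)}}}{5553} = \sqrt{\sqrt{20} + \frac{356}{\left(-306\right) \left(-3144\right)}} \frac{1}{5553} = \sqrt{2 \sqrt{5} + \frac{356}{962064}} \cdot \frac{1}{5553} = \sqrt{2 \sqrt{5} + 356 \cdot \frac{1}{962064}} \cdot \frac{1}{5553} = \sqrt{2 \sqrt{5} + \frac{89}{240516}} \cdot \frac{1}{5553} = \sqrt{\frac{89}{240516} + 2 \sqrt{5}} \cdot \frac{1}{5553} = \frac{\sqrt{\frac{89}{240516} + 2 \sqrt{5}}}{5553}$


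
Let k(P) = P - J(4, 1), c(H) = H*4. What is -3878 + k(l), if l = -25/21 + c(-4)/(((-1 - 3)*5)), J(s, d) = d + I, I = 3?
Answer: -407651/105 ≈ -3882.4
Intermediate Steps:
c(H) = 4*H
J(s, d) = 3 + d (J(s, d) = d + 3 = 3 + d)
l = -41/105 (l = -25/21 + (4*(-4))/(((-1 - 3)*5)) = -25*1/21 - 16/((-4*5)) = -25/21 - 16/(-20) = -25/21 - 16*(-1/20) = -25/21 + ⅘ = -41/105 ≈ -0.39048)
k(P) = -4 + P (k(P) = P - (3 + 1) = P - 1*4 = P - 4 = -4 + P)
-3878 + k(l) = -3878 + (-4 - 41/105) = -3878 - 461/105 = -407651/105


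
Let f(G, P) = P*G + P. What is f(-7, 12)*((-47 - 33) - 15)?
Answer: 6840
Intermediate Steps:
f(G, P) = P + G*P (f(G, P) = G*P + P = P + G*P)
f(-7, 12)*((-47 - 33) - 15) = (12*(1 - 7))*((-47 - 33) - 15) = (12*(-6))*(-80 - 15) = -72*(-95) = 6840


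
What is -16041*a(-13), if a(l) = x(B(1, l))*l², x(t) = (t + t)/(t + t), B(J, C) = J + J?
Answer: -2710929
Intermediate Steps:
B(J, C) = 2*J
x(t) = 1 (x(t) = (2*t)/((2*t)) = (2*t)*(1/(2*t)) = 1)
a(l) = l² (a(l) = 1*l² = l²)
-16041*a(-13) = -16041*(-13)² = -16041*169 = -2710929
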